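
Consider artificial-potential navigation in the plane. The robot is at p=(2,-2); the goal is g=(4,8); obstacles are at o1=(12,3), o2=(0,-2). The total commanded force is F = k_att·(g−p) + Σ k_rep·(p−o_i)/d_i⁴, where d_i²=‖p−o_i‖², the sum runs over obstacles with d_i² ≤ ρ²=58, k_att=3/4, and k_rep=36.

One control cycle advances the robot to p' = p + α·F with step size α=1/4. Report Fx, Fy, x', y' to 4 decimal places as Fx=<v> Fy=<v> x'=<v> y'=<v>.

Fx=6.0000 Fy=7.5000 x'=3.5000 y'=-0.1250

F_att = 3/4·(g−p) = 3/4·(2,10) = (1.5000,7.5000)
o1: d²=125 > ρ²=58 → inactive
o2: d²=4 ≤ ρ²=58; F_rep = 36·(2,0)/4² = (4.5000,0.0000)
F = F_att + ΣF_rep = (6.0000,7.5000)
p' = p + 1/4·F = (3.5000,-0.1250)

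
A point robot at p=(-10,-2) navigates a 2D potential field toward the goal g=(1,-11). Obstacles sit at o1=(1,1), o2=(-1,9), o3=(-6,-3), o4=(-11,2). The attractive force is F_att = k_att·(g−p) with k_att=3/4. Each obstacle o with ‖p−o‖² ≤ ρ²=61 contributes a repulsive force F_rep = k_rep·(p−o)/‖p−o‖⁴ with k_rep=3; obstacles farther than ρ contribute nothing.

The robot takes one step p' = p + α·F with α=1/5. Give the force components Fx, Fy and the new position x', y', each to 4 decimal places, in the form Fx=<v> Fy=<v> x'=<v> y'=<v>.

F_att = 3/4·(g−p) = 3/4·(11,-9) = (8.2500,-6.7500)
o1: d²=130 > ρ²=61 → inactive
o2: d²=202 > ρ²=61 → inactive
o3: d²=17 ≤ ρ²=61; F_rep = 3·(-4,1)/17² = (-0.0415,0.0104)
o4: d²=17 ≤ ρ²=61; F_rep = 3·(1,-4)/17² = (0.0104,-0.0415)
F = F_att + ΣF_rep = (8.2189,-6.7811)
p' = p + 1/5·F = (-8.3562,-3.3562)

Fx=8.2189 Fy=-6.7811 x'=-8.3562 y'=-3.3562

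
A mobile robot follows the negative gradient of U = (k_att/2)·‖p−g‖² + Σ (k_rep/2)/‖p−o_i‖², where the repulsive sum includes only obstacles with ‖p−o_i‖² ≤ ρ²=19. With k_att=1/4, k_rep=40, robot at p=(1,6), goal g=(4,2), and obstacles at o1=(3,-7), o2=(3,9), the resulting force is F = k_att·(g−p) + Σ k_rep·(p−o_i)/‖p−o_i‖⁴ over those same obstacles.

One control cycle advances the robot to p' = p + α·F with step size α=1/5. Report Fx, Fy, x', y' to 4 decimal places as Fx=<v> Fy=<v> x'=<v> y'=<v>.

Fx=0.2766 Fy=-1.7101 x'=1.0553 y'=5.6580

F_att = 1/4·(g−p) = 1/4·(3,-4) = (0.7500,-1.0000)
o1: d²=173 > ρ²=19 → inactive
o2: d²=13 ≤ ρ²=19; F_rep = 40·(-2,-3)/13² = (-0.4734,-0.7101)
F = F_att + ΣF_rep = (0.2766,-1.7101)
p' = p + 1/5·F = (1.0553,5.6580)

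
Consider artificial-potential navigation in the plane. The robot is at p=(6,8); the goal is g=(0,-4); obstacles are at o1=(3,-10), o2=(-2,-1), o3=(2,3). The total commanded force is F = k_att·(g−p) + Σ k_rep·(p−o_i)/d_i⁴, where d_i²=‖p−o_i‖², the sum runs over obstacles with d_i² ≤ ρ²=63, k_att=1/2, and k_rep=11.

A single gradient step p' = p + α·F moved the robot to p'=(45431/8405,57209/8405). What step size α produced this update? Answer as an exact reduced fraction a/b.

F_att = 1/2·(g−p) = 1/2·(-6,-12) = (-3.0000,-6.0000)
o1: d²=333 > ρ²=63 → inactive
o2: d²=145 > ρ²=63 → inactive
o3: d²=41 ≤ ρ²=63; F_rep = 11·(4,5)/41² = (0.0262,0.0327)
F = F_att + ΣF_rep = (-2.9738,-5.9673)
Δp = p'−p = (-0.5948,-1.1935); α = Δx/Fx = (-4999/8405) / (-4999/1681) = 1/5
check: Δy/Fy = (-10031/8405) / (-10031/1681) = 1/5 ✓

α = 1/5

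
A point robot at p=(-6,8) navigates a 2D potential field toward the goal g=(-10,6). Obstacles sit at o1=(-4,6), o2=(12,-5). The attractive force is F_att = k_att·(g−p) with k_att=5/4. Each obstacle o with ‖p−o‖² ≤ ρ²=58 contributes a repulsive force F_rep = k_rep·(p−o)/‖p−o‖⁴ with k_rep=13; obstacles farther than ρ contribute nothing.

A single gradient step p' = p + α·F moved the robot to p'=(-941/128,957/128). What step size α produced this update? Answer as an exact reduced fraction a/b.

F_att = 5/4·(g−p) = 5/4·(-4,-2) = (-5.0000,-2.5000)
o1: d²=8 ≤ ρ²=58; F_rep = 13·(-2,2)/8² = (-0.4062,0.4062)
o2: d²=493 > ρ²=58 → inactive
F = F_att + ΣF_rep = (-5.4062,-2.0938)
Δp = p'−p = (-1.3516,-0.5234); α = Δx/Fx = (-173/128) / (-173/32) = 1/4
check: Δy/Fy = (-67/128) / (-67/32) = 1/4 ✓

α = 1/4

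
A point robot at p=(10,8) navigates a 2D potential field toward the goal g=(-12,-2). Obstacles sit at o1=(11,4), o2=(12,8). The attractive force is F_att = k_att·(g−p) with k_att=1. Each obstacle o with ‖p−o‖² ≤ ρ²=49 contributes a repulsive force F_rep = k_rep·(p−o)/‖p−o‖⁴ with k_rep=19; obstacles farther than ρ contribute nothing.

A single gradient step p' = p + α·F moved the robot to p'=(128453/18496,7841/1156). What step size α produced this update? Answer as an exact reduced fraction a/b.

α = 1/8

F_att = 1·(g−p) = 1·(-22,-10) = (-22.0000,-10.0000)
o1: d²=17 ≤ ρ²=49; F_rep = 19·(-1,4)/17² = (-0.0657,0.2630)
o2: d²=4 ≤ ρ²=49; F_rep = 19·(-2,0)/4² = (-2.3750,0.0000)
F = F_att + ΣF_rep = (-24.4407,-9.7370)
Δp = p'−p = (-3.0551,-1.2171); α = Δx/Fx = (-56507/18496) / (-56507/2312) = 1/8
check: Δy/Fy = (-1407/1156) / (-2814/289) = 1/8 ✓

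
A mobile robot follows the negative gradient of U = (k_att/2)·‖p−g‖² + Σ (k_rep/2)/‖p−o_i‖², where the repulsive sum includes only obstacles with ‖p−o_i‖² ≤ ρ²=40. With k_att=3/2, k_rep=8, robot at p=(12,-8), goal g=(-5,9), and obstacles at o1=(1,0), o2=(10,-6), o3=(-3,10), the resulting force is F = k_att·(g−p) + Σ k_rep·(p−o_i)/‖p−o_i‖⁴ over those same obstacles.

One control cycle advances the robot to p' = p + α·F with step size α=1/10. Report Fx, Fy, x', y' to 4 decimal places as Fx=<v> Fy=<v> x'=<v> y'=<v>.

Fx=-25.2500 Fy=25.2500 x'=9.4750 y'=-5.4750

F_att = 3/2·(g−p) = 3/2·(-17,17) = (-25.5000,25.5000)
o1: d²=185 > ρ²=40 → inactive
o2: d²=8 ≤ ρ²=40; F_rep = 8·(2,-2)/8² = (0.2500,-0.2500)
o3: d²=549 > ρ²=40 → inactive
F = F_att + ΣF_rep = (-25.2500,25.2500)
p' = p + 1/10·F = (9.4750,-5.4750)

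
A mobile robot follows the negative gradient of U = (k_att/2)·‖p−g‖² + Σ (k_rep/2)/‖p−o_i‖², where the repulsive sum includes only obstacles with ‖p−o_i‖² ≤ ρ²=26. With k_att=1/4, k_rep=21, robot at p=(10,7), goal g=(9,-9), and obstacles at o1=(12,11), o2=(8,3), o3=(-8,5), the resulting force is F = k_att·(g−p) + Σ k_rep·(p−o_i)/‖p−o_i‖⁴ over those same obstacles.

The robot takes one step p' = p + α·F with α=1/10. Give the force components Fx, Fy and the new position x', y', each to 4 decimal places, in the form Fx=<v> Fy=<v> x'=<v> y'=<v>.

F_att = 1/4·(g−p) = 1/4·(-1,-16) = (-0.2500,-4.0000)
o1: d²=20 ≤ ρ²=26; F_rep = 21·(-2,-4)/20² = (-0.1050,-0.2100)
o2: d²=20 ≤ ρ²=26; F_rep = 21·(2,4)/20² = (0.1050,0.2100)
o3: d²=328 > ρ²=26 → inactive
F = F_att + ΣF_rep = (-0.2500,-4.0000)
p' = p + 1/10·F = (9.9750,6.6000)

Fx=-0.2500 Fy=-4.0000 x'=9.9750 y'=6.6000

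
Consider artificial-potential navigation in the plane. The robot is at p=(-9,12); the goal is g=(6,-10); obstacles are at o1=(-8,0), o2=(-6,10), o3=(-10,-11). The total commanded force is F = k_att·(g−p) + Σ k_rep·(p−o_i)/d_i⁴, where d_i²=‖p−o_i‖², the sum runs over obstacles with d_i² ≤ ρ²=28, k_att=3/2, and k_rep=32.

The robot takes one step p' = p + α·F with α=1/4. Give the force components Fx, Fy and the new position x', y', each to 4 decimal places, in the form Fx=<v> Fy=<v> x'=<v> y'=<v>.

F_att = 3/2·(g−p) = 3/2·(15,-22) = (22.5000,-33.0000)
o1: d²=145 > ρ²=28 → inactive
o2: d²=13 ≤ ρ²=28; F_rep = 32·(-3,2)/13² = (-0.5680,0.3787)
o3: d²=530 > ρ²=28 → inactive
F = F_att + ΣF_rep = (21.9320,-32.6213)
p' = p + 1/4·F = (-3.5170,3.8447)

Fx=21.9320 Fy=-32.6213 x'=-3.5170 y'=3.8447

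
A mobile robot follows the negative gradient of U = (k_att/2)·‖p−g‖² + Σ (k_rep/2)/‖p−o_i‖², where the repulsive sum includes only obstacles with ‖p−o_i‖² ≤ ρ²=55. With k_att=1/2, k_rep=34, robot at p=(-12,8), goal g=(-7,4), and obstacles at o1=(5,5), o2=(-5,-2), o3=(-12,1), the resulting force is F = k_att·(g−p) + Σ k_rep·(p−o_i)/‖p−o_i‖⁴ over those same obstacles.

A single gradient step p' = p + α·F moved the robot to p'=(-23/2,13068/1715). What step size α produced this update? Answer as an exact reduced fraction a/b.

F_att = 1/2·(g−p) = 1/2·(5,-4) = (2.5000,-2.0000)
o1: d²=298 > ρ²=55 → inactive
o2: d²=149 > ρ²=55 → inactive
o3: d²=49 ≤ ρ²=55; F_rep = 34·(0,7)/49² = (0.0000,0.0991)
F = F_att + ΣF_rep = (2.5000,-1.9009)
Δp = p'−p = (0.5000,-0.3802); α = Δx/Fx = (1/2) / (5/2) = 1/5
check: Δy/Fy = (-652/1715) / (-652/343) = 1/5 ✓

α = 1/5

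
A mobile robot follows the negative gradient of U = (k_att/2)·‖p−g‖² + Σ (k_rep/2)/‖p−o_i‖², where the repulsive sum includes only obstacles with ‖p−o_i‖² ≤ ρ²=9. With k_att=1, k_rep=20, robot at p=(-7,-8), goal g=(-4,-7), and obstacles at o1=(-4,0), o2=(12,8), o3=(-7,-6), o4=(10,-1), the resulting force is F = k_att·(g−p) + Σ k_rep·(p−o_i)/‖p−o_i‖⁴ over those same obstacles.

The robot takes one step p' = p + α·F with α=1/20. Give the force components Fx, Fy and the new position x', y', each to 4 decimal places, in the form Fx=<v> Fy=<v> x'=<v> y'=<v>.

Fx=3.0000 Fy=-1.5000 x'=-6.8500 y'=-8.0750

F_att = 1·(g−p) = 1·(3,1) = (3.0000,1.0000)
o1: d²=73 > ρ²=9 → inactive
o2: d²=617 > ρ²=9 → inactive
o3: d²=4 ≤ ρ²=9; F_rep = 20·(0,-2)/4² = (0.0000,-2.5000)
o4: d²=338 > ρ²=9 → inactive
F = F_att + ΣF_rep = (3.0000,-1.5000)
p' = p + 1/20·F = (-6.8500,-8.0750)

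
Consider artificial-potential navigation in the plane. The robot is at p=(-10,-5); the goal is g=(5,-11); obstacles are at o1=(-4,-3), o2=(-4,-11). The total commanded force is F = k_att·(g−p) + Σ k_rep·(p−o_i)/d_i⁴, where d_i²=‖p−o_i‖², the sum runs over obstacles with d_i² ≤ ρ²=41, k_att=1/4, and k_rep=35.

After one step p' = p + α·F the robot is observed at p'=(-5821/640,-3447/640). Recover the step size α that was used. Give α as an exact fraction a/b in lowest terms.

F_att = 1/4·(g−p) = 1/4·(15,-6) = (3.7500,-1.5000)
o1: d²=40 ≤ ρ²=41; F_rep = 35·(-6,-2)/40² = (-0.1313,-0.0437)
o2: d²=72 > ρ²=41 → inactive
F = F_att + ΣF_rep = (3.6187,-1.5437)
Δp = p'−p = (0.9047,-0.3859); α = Δx/Fx = (579/640) / (579/160) = 1/4
check: Δy/Fy = (-247/640) / (-247/160) = 1/4 ✓

α = 1/4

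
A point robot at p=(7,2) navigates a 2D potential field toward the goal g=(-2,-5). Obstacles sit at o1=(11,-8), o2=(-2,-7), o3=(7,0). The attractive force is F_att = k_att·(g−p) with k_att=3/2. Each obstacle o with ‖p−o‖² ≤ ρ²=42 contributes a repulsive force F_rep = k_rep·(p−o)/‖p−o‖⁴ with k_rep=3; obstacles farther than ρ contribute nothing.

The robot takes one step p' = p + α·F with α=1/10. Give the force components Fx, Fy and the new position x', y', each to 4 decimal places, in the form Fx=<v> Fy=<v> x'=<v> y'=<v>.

Fx=-13.5000 Fy=-10.1250 x'=5.6500 y'=0.9875

F_att = 3/2·(g−p) = 3/2·(-9,-7) = (-13.5000,-10.5000)
o1: d²=116 > ρ²=42 → inactive
o2: d²=162 > ρ²=42 → inactive
o3: d²=4 ≤ ρ²=42; F_rep = 3·(0,2)/4² = (0.0000,0.3750)
F = F_att + ΣF_rep = (-13.5000,-10.1250)
p' = p + 1/10·F = (5.6500,0.9875)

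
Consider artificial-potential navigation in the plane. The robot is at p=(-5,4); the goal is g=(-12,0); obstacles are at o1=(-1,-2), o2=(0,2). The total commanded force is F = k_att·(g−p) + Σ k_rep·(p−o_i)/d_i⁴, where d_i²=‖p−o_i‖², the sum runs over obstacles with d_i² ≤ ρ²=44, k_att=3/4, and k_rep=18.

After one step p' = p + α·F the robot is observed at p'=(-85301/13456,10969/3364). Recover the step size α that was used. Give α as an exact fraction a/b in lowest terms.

α = 1/4

F_att = 3/4·(g−p) = 3/4·(-7,-4) = (-5.2500,-3.0000)
o1: d²=52 > ρ²=44 → inactive
o2: d²=29 ≤ ρ²=44; F_rep = 18·(-5,2)/29² = (-0.1070,0.0428)
F = F_att + ΣF_rep = (-5.3570,-2.9572)
Δp = p'−p = (-1.3393,-0.7393); α = Δx/Fx = (-18021/13456) / (-18021/3364) = 1/4
check: Δy/Fy = (-2487/3364) / (-2487/841) = 1/4 ✓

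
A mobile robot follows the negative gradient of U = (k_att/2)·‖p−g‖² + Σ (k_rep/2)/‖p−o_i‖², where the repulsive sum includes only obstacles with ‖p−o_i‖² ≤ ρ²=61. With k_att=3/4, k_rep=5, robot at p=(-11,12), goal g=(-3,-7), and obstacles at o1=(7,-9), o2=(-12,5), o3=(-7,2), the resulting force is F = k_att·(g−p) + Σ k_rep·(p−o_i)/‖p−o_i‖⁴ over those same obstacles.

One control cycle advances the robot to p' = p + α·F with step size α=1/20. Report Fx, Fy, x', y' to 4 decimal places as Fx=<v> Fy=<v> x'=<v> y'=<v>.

Fx=6.0020 Fy=-14.2360 x'=-10.6999 y'=11.2882

F_att = 3/4·(g−p) = 3/4·(8,-19) = (6.0000,-14.2500)
o1: d²=765 > ρ²=61 → inactive
o2: d²=50 ≤ ρ²=61; F_rep = 5·(1,7)/50² = (0.0020,0.0140)
o3: d²=116 > ρ²=61 → inactive
F = F_att + ΣF_rep = (6.0020,-14.2360)
p' = p + 1/20·F = (-10.6999,11.2882)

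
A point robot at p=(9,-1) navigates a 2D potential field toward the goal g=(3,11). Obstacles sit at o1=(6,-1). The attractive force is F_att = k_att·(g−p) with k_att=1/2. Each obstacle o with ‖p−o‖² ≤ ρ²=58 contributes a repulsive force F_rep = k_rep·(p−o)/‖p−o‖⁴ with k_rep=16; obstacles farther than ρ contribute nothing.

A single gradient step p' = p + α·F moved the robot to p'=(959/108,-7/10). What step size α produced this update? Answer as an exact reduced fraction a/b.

α = 1/20

F_att = 1/2·(g−p) = 1/2·(-6,12) = (-3.0000,6.0000)
o1: d²=9 ≤ ρ²=58; F_rep = 16·(3,0)/9² = (0.5926,0.0000)
F = F_att + ΣF_rep = (-2.4074,6.0000)
Δp = p'−p = (-0.1204,0.3000); α = Δx/Fx = (-13/108) / (-65/27) = 1/20
check: Δy/Fy = (3/10) / (6) = 1/20 ✓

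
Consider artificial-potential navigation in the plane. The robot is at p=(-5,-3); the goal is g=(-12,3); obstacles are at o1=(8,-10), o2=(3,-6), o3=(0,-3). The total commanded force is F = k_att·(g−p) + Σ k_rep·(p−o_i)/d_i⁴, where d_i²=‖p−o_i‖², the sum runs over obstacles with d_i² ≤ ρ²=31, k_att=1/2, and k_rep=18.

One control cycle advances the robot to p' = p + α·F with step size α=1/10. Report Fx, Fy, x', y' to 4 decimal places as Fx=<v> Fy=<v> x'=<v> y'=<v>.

F_att = 1/2·(g−p) = 1/2·(-7,6) = (-3.5000,3.0000)
o1: d²=218 > ρ²=31 → inactive
o2: d²=73 > ρ²=31 → inactive
o3: d²=25 ≤ ρ²=31; F_rep = 18·(-5,0)/25² = (-0.1440,0.0000)
F = F_att + ΣF_rep = (-3.6440,3.0000)
p' = p + 1/10·F = (-5.3644,-2.7000)

Fx=-3.6440 Fy=3.0000 x'=-5.3644 y'=-2.7000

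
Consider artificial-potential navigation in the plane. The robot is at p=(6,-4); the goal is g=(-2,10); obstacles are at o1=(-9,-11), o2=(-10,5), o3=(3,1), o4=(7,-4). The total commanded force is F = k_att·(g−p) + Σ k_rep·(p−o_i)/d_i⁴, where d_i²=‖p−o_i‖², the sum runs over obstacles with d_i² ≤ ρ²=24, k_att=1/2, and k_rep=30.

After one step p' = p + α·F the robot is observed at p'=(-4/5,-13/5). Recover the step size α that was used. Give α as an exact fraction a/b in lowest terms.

α = 1/5

F_att = 1/2·(g−p) = 1/2·(-8,14) = (-4.0000,7.0000)
o1: d²=274 > ρ²=24 → inactive
o2: d²=337 > ρ²=24 → inactive
o3: d²=34 > ρ²=24 → inactive
o4: d²=1 ≤ ρ²=24; F_rep = 30·(-1,0)/1² = (-30.0000,0.0000)
F = F_att + ΣF_rep = (-34.0000,7.0000)
Δp = p'−p = (-6.8000,1.4000); α = Δx/Fx = (-34/5) / (-34) = 1/5
check: Δy/Fy = (7/5) / (7) = 1/5 ✓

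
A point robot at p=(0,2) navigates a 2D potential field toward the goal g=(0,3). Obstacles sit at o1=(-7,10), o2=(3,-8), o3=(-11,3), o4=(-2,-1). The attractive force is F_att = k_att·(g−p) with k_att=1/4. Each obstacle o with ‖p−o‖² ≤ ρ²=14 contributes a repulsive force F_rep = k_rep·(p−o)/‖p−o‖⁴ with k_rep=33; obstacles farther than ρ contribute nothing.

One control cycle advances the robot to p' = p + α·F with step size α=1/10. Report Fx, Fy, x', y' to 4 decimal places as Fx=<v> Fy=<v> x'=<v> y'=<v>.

F_att = 1/4·(g−p) = 1/4·(0,1) = (0.0000,0.2500)
o1: d²=113 > ρ²=14 → inactive
o2: d²=109 > ρ²=14 → inactive
o3: d²=122 > ρ²=14 → inactive
o4: d²=13 ≤ ρ²=14; F_rep = 33·(2,3)/13² = (0.3905,0.5858)
F = F_att + ΣF_rep = (0.3905,0.8358)
p' = p + 1/10·F = (0.0391,2.0836)

Fx=0.3905 Fy=0.8358 x'=0.0391 y'=2.0836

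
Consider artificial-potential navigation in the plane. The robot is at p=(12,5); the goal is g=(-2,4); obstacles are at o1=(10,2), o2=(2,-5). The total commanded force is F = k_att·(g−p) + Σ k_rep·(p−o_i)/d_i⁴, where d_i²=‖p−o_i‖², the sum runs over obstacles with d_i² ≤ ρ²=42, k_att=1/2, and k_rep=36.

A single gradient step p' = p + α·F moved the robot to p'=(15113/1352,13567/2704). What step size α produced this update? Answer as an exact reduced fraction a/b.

F_att = 1/2·(g−p) = 1/2·(-14,-1) = (-7.0000,-0.5000)
o1: d²=13 ≤ ρ²=42; F_rep = 36·(2,3)/13² = (0.4260,0.6391)
o2: d²=200 > ρ²=42 → inactive
F = F_att + ΣF_rep = (-6.5740,0.1391)
Δp = p'−p = (-0.8217,0.0174); α = Δx/Fx = (-1111/1352) / (-1111/169) = 1/8
check: Δy/Fy = (47/2704) / (47/338) = 1/8 ✓

α = 1/8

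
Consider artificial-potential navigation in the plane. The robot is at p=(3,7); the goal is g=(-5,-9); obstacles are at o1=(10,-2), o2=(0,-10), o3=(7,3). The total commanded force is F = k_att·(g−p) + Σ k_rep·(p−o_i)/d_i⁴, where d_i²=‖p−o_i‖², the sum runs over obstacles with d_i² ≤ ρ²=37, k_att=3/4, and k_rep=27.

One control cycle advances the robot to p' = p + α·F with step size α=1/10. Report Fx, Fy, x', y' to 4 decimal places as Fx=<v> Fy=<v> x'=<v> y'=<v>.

F_att = 3/4·(g−p) = 3/4·(-8,-16) = (-6.0000,-12.0000)
o1: d²=130 > ρ²=37 → inactive
o2: d²=298 > ρ²=37 → inactive
o3: d²=32 ≤ ρ²=37; F_rep = 27·(-4,4)/32² = (-0.1055,0.1055)
F = F_att + ΣF_rep = (-6.1055,-11.8945)
p' = p + 1/10·F = (2.3895,5.8105)

Fx=-6.1055 Fy=-11.8945 x'=2.3895 y'=5.8105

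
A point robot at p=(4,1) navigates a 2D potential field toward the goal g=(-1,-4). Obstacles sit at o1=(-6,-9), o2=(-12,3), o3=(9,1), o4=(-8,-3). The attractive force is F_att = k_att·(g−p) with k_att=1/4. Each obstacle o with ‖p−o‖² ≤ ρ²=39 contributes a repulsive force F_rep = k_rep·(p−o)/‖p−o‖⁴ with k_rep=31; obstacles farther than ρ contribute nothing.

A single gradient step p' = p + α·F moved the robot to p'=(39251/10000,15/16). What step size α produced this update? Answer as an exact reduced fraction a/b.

F_att = 1/4·(g−p) = 1/4·(-5,-5) = (-1.2500,-1.2500)
o1: d²=200 > ρ²=39 → inactive
o2: d²=260 > ρ²=39 → inactive
o3: d²=25 ≤ ρ²=39; F_rep = 31·(-5,0)/25² = (-0.2480,0.0000)
o4: d²=160 > ρ²=39 → inactive
F = F_att + ΣF_rep = (-1.4980,-1.2500)
Δp = p'−p = (-0.0749,-0.0625); α = Δx/Fx = (-749/10000) / (-749/500) = 1/20
check: Δy/Fy = (-1/16) / (-5/4) = 1/20 ✓

α = 1/20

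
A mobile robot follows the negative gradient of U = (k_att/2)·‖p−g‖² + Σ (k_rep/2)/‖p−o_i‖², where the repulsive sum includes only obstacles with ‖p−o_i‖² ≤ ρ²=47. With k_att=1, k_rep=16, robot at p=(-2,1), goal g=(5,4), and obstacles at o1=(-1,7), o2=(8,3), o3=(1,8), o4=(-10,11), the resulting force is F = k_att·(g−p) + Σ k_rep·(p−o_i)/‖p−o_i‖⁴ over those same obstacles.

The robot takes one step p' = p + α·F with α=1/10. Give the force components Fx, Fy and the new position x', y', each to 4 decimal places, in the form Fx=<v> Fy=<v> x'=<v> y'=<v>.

Fx=6.9883 Fy=2.9299 x'=-1.3012 y'=1.2930

F_att = 1·(g−p) = 1·(7,3) = (7.0000,3.0000)
o1: d²=37 ≤ ρ²=47; F_rep = 16·(-1,-6)/37² = (-0.0117,-0.0701)
o2: d²=104 > ρ²=47 → inactive
o3: d²=58 > ρ²=47 → inactive
o4: d²=164 > ρ²=47 → inactive
F = F_att + ΣF_rep = (6.9883,2.9299)
p' = p + 1/10·F = (-1.3012,1.2930)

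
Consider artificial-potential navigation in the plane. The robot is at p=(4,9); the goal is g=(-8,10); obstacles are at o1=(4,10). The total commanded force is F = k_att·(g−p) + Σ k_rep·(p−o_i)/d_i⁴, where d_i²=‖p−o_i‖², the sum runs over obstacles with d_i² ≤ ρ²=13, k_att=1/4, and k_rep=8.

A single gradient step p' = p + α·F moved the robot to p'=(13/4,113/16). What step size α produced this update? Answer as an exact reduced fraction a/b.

F_att = 1/4·(g−p) = 1/4·(-12,1) = (-3.0000,0.2500)
o1: d²=1 ≤ ρ²=13; F_rep = 8·(0,-1)/1² = (0.0000,-8.0000)
F = F_att + ΣF_rep = (-3.0000,-7.7500)
Δp = p'−p = (-0.7500,-1.9375); α = Δx/Fx = (-3/4) / (-3) = 1/4
check: Δy/Fy = (-31/16) / (-31/4) = 1/4 ✓

α = 1/4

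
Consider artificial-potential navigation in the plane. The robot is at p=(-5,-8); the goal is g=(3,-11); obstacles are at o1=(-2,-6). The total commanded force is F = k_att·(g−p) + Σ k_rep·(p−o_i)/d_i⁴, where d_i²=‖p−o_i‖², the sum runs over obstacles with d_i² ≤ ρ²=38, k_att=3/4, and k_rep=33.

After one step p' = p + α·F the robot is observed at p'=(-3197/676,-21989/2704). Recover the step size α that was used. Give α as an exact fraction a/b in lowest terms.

α = 1/20

F_att = 3/4·(g−p) = 3/4·(8,-3) = (6.0000,-2.2500)
o1: d²=13 ≤ ρ²=38; F_rep = 33·(-3,-2)/13² = (-0.5858,-0.3905)
F = F_att + ΣF_rep = (5.4142,-2.6405)
Δp = p'−p = (0.2707,-0.1320); α = Δx/Fx = (183/676) / (915/169) = 1/20
check: Δy/Fy = (-357/2704) / (-1785/676) = 1/20 ✓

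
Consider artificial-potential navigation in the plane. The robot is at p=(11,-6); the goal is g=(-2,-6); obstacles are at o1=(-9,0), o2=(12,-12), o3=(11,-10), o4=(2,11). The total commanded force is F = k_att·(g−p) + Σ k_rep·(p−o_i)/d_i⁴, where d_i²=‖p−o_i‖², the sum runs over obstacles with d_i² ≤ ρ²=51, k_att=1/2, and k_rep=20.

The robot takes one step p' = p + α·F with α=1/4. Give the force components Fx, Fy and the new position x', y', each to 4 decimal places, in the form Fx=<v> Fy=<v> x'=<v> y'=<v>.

Fx=-6.5146 Fy=0.4002 x'=9.3713 y'=-5.9000

F_att = 1/2·(g−p) = 1/2·(-13,0) = (-6.5000,0.0000)
o1: d²=436 > ρ²=51 → inactive
o2: d²=37 ≤ ρ²=51; F_rep = 20·(-1,6)/37² = (-0.0146,0.0877)
o3: d²=16 ≤ ρ²=51; F_rep = 20·(0,4)/16² = (0.0000,0.3125)
o4: d²=370 > ρ²=51 → inactive
F = F_att + ΣF_rep = (-6.5146,0.4002)
p' = p + 1/4·F = (9.3713,-5.9000)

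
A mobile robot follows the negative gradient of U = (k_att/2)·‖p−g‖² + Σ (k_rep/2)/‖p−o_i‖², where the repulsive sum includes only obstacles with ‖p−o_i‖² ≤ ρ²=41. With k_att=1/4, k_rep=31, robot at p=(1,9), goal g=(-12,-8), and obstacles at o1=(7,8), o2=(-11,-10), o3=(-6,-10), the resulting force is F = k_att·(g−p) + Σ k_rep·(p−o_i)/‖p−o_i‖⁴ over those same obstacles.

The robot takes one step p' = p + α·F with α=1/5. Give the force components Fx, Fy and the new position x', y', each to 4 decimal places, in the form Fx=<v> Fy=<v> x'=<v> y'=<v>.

Fx=-3.3859 Fy=-4.2274 x'=0.3228 y'=8.1545

F_att = 1/4·(g−p) = 1/4·(-13,-17) = (-3.2500,-4.2500)
o1: d²=37 ≤ ρ²=41; F_rep = 31·(-6,1)/37² = (-0.1359,0.0226)
o2: d²=505 > ρ²=41 → inactive
o3: d²=410 > ρ²=41 → inactive
F = F_att + ΣF_rep = (-3.3859,-4.2274)
p' = p + 1/5·F = (0.3228,8.1545)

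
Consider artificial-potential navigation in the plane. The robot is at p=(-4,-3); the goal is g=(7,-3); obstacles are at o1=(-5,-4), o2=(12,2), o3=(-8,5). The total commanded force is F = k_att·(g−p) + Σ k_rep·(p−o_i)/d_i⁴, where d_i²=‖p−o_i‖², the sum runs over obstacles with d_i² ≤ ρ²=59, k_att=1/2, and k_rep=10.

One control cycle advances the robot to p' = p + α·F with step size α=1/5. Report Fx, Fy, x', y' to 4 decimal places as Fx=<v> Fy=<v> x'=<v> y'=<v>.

F_att = 1/2·(g−p) = 1/2·(11,0) = (5.5000,0.0000)
o1: d²=2 ≤ ρ²=59; F_rep = 10·(1,1)/2² = (2.5000,2.5000)
o2: d²=281 > ρ²=59 → inactive
o3: d²=80 > ρ²=59 → inactive
F = F_att + ΣF_rep = (8.0000,2.5000)
p' = p + 1/5·F = (-2.4000,-2.5000)

Fx=8.0000 Fy=2.5000 x'=-2.4000 y'=-2.5000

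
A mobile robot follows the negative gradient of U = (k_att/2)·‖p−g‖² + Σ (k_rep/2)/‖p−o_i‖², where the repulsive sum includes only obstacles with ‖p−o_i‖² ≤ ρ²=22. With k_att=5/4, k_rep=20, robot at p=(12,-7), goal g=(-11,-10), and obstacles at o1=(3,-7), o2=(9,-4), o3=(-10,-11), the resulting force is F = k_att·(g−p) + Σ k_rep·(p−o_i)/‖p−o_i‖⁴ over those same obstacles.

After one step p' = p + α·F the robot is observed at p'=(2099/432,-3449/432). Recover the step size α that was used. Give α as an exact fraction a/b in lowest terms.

α = 1/4

F_att = 5/4·(g−p) = 5/4·(-23,-3) = (-28.7500,-3.7500)
o1: d²=81 > ρ²=22 → inactive
o2: d²=18 ≤ ρ²=22; F_rep = 20·(3,-3)/18² = (0.1852,-0.1852)
o3: d²=500 > ρ²=22 → inactive
F = F_att + ΣF_rep = (-28.5648,-3.9352)
Δp = p'−p = (-7.1412,-0.9838); α = Δx/Fx = (-3085/432) / (-3085/108) = 1/4
check: Δy/Fy = (-425/432) / (-425/108) = 1/4 ✓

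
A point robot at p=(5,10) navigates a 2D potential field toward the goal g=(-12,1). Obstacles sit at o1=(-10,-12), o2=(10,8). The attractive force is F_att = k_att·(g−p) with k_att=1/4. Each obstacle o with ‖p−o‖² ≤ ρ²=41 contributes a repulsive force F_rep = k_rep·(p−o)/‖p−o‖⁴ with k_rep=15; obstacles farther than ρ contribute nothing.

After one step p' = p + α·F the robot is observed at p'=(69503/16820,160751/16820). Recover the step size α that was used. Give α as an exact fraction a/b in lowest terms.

F_att = 1/4·(g−p) = 1/4·(-17,-9) = (-4.2500,-2.2500)
o1: d²=709 > ρ²=41 → inactive
o2: d²=29 ≤ ρ²=41; F_rep = 15·(-5,2)/29² = (-0.0892,0.0357)
F = F_att + ΣF_rep = (-4.3392,-2.2143)
Δp = p'−p = (-0.8678,-0.4429); α = Δx/Fx = (-14597/16820) / (-14597/3364) = 1/5
check: Δy/Fy = (-7449/16820) / (-7449/3364) = 1/5 ✓

α = 1/5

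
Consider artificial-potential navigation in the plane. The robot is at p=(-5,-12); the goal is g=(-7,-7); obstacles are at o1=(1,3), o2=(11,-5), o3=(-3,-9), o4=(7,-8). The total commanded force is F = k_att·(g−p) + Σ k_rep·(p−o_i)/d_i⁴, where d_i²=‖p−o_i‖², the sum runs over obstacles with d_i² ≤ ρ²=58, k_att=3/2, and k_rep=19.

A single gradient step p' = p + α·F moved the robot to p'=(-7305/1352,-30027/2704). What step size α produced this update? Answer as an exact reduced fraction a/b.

α = 1/8

F_att = 3/2·(g−p) = 3/2·(-2,5) = (-3.0000,7.5000)
o1: d²=261 > ρ²=58 → inactive
o2: d²=305 > ρ²=58 → inactive
o3: d²=13 ≤ ρ²=58; F_rep = 19·(-2,-3)/13² = (-0.2249,-0.3373)
o4: d²=160 > ρ²=58 → inactive
F = F_att + ΣF_rep = (-3.2249,7.1627)
Δp = p'−p = (-0.4031,0.8953); α = Δx/Fx = (-545/1352) / (-545/169) = 1/8
check: Δy/Fy = (2421/2704) / (2421/338) = 1/8 ✓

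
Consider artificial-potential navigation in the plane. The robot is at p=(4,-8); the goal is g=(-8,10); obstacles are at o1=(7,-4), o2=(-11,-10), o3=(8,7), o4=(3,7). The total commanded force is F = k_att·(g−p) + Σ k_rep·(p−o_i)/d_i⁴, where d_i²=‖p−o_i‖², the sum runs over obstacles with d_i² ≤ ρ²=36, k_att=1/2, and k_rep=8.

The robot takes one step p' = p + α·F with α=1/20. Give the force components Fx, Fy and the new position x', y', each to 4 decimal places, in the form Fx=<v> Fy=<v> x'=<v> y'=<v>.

Fx=-6.0384 Fy=8.9488 x'=3.6981 y'=-7.5526

F_att = 1/2·(g−p) = 1/2·(-12,18) = (-6.0000,9.0000)
o1: d²=25 ≤ ρ²=36; F_rep = 8·(-3,-4)/25² = (-0.0384,-0.0512)
o2: d²=229 > ρ²=36 → inactive
o3: d²=241 > ρ²=36 → inactive
o4: d²=226 > ρ²=36 → inactive
F = F_att + ΣF_rep = (-6.0384,8.9488)
p' = p + 1/20·F = (3.6981,-7.5526)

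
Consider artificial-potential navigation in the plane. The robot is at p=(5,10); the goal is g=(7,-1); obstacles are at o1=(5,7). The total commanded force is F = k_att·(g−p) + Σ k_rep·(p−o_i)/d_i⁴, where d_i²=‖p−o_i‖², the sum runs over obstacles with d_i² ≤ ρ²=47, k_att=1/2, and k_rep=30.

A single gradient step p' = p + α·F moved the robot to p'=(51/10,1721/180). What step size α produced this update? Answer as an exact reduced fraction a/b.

α = 1/10

F_att = 1/2·(g−p) = 1/2·(2,-11) = (1.0000,-5.5000)
o1: d²=9 ≤ ρ²=47; F_rep = 30·(0,3)/9² = (0.0000,1.1111)
F = F_att + ΣF_rep = (1.0000,-4.3889)
Δp = p'−p = (0.1000,-0.4389); α = Δx/Fx = (1/10) / (1) = 1/10
check: Δy/Fy = (-79/180) / (-79/18) = 1/10 ✓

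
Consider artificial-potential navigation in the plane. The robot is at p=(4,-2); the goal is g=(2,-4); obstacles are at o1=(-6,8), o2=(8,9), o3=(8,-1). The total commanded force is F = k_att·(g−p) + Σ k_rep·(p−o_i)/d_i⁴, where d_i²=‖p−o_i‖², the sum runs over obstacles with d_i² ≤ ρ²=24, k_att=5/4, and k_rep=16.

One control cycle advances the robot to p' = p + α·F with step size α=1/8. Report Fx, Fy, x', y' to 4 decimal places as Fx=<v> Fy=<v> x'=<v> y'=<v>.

Fx=-2.7215 Fy=-2.5554 x'=3.6598 y'=-2.3194

F_att = 5/4·(g−p) = 5/4·(-2,-2) = (-2.5000,-2.5000)
o1: d²=200 > ρ²=24 → inactive
o2: d²=137 > ρ²=24 → inactive
o3: d²=17 ≤ ρ²=24; F_rep = 16·(-4,-1)/17² = (-0.2215,-0.0554)
F = F_att + ΣF_rep = (-2.7215,-2.5554)
p' = p + 1/8·F = (3.6598,-2.3194)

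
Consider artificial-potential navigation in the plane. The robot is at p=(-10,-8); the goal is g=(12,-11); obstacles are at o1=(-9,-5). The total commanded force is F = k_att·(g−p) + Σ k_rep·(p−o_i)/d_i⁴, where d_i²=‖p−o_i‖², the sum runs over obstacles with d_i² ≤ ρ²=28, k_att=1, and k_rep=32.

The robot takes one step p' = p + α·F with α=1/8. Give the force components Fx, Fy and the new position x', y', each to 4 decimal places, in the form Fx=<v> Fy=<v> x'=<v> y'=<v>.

Fx=21.6800 Fy=-3.9600 x'=-7.2900 y'=-8.4950

F_att = 1·(g−p) = 1·(22,-3) = (22.0000,-3.0000)
o1: d²=10 ≤ ρ²=28; F_rep = 32·(-1,-3)/10² = (-0.3200,-0.9600)
F = F_att + ΣF_rep = (21.6800,-3.9600)
p' = p + 1/8·F = (-7.2900,-8.4950)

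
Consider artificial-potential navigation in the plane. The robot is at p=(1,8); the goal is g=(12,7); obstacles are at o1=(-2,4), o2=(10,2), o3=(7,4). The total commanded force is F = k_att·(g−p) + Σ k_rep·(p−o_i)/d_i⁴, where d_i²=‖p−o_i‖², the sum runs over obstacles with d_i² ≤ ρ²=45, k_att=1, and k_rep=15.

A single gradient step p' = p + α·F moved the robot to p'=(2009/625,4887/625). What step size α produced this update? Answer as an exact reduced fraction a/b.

α = 1/5

F_att = 1·(g−p) = 1·(11,-1) = (11.0000,-1.0000)
o1: d²=25 ≤ ρ²=45; F_rep = 15·(3,4)/25² = (0.0720,0.0960)
o2: d²=117 > ρ²=45 → inactive
o3: d²=52 > ρ²=45 → inactive
F = F_att + ΣF_rep = (11.0720,-0.9040)
Δp = p'−p = (2.2144,-0.1808); α = Δx/Fx = (1384/625) / (1384/125) = 1/5
check: Δy/Fy = (-113/625) / (-113/125) = 1/5 ✓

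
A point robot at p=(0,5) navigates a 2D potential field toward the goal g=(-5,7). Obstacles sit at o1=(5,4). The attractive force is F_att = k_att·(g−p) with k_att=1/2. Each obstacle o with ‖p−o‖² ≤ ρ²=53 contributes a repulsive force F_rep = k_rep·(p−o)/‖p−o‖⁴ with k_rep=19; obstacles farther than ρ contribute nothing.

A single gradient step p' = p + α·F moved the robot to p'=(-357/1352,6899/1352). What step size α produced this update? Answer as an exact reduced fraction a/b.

α = 1/10

F_att = 1/2·(g−p) = 1/2·(-5,2) = (-2.5000,1.0000)
o1: d²=26 ≤ ρ²=53; F_rep = 19·(-5,1)/26² = (-0.1405,0.0281)
F = F_att + ΣF_rep = (-2.6405,1.0281)
Δp = p'−p = (-0.2641,0.1028); α = Δx/Fx = (-357/1352) / (-1785/676) = 1/10
check: Δy/Fy = (139/1352) / (695/676) = 1/10 ✓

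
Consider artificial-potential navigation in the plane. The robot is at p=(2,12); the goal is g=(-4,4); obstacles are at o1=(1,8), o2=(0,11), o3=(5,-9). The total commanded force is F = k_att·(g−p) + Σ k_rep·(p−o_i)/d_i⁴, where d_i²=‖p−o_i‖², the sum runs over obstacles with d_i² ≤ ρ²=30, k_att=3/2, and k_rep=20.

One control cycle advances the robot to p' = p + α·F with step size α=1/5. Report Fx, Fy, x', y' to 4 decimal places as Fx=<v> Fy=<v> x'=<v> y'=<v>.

F_att = 3/2·(g−p) = 3/2·(-6,-8) = (-9.0000,-12.0000)
o1: d²=17 ≤ ρ²=30; F_rep = 20·(1,4)/17² = (0.0692,0.2768)
o2: d²=5 ≤ ρ²=30; F_rep = 20·(2,1)/5² = (1.6000,0.8000)
o3: d²=450 > ρ²=30 → inactive
F = F_att + ΣF_rep = (-7.3308,-10.9232)
p' = p + 1/5·F = (0.5338,9.8154)

Fx=-7.3308 Fy=-10.9232 x'=0.5338 y'=9.8154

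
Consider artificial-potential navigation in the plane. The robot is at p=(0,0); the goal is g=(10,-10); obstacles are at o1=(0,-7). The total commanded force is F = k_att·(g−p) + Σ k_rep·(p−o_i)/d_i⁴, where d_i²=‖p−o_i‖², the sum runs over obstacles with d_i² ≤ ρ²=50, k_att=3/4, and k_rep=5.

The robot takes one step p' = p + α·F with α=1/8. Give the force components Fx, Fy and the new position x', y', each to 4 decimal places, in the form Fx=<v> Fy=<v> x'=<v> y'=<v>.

F_att = 3/4·(g−p) = 3/4·(10,-10) = (7.5000,-7.5000)
o1: d²=49 ≤ ρ²=50; F_rep = 5·(0,7)/49² = (0.0000,0.0146)
F = F_att + ΣF_rep = (7.5000,-7.4854)
p' = p + 1/8·F = (0.9375,-0.9357)

Fx=7.5000 Fy=-7.4854 x'=0.9375 y'=-0.9357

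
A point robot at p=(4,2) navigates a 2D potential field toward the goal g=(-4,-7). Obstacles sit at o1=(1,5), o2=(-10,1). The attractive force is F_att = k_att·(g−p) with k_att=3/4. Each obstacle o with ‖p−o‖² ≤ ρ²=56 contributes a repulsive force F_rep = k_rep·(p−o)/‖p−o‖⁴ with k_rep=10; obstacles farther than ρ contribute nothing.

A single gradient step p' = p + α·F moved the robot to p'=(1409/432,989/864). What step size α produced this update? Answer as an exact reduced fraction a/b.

α = 1/8

F_att = 3/4·(g−p) = 3/4·(-8,-9) = (-6.0000,-6.7500)
o1: d²=18 ≤ ρ²=56; F_rep = 10·(3,-3)/18² = (0.0926,-0.0926)
o2: d²=197 > ρ²=56 → inactive
F = F_att + ΣF_rep = (-5.9074,-6.8426)
Δp = p'−p = (-0.7384,-0.8553); α = Δx/Fx = (-319/432) / (-319/54) = 1/8
check: Δy/Fy = (-739/864) / (-739/108) = 1/8 ✓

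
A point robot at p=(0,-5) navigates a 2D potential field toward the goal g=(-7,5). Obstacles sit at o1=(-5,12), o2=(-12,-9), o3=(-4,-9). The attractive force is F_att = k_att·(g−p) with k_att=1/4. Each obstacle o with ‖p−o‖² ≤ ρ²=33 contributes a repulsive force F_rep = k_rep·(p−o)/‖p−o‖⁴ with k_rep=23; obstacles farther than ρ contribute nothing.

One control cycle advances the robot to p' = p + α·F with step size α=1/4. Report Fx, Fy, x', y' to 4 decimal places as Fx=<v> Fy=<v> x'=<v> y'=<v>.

F_att = 1/4·(g−p) = 1/4·(-7,10) = (-1.7500,2.5000)
o1: d²=314 > ρ²=33 → inactive
o2: d²=160 > ρ²=33 → inactive
o3: d²=32 ≤ ρ²=33; F_rep = 23·(4,4)/32² = (0.0898,0.0898)
F = F_att + ΣF_rep = (-1.6602,2.5898)
p' = p + 1/4·F = (-0.4150,-4.3525)

Fx=-1.6602 Fy=2.5898 x'=-0.4150 y'=-4.3525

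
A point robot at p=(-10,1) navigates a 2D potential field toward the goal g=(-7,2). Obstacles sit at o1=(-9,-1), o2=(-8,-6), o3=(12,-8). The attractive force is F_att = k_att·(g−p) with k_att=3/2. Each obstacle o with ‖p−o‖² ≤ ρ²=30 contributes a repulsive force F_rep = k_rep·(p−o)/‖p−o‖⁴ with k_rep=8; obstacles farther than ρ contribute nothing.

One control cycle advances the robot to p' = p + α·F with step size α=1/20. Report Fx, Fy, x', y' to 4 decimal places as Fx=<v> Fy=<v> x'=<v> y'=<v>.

Fx=4.1800 Fy=2.1400 x'=-9.7910 y'=1.1070

F_att = 3/2·(g−p) = 3/2·(3,1) = (4.5000,1.5000)
o1: d²=5 ≤ ρ²=30; F_rep = 8·(-1,2)/5² = (-0.3200,0.6400)
o2: d²=53 > ρ²=30 → inactive
o3: d²=565 > ρ²=30 → inactive
F = F_att + ΣF_rep = (4.1800,2.1400)
p' = p + 1/20·F = (-9.7910,1.1070)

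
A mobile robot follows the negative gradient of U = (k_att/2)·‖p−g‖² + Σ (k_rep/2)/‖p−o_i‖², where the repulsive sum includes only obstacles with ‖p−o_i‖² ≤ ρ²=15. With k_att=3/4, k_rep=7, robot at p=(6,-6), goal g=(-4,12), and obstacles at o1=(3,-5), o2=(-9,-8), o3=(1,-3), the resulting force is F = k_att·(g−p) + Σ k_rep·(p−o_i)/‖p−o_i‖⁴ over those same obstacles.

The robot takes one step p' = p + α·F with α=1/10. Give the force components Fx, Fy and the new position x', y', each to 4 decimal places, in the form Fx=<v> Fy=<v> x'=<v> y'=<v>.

F_att = 3/4·(g−p) = 3/4·(-10,18) = (-7.5000,13.5000)
o1: d²=10 ≤ ρ²=15; F_rep = 7·(3,-1)/10² = (0.2100,-0.0700)
o2: d²=229 > ρ²=15 → inactive
o3: d²=34 > ρ²=15 → inactive
F = F_att + ΣF_rep = (-7.2900,13.4300)
p' = p + 1/10·F = (5.2710,-4.6570)

Fx=-7.2900 Fy=13.4300 x'=5.2710 y'=-4.6570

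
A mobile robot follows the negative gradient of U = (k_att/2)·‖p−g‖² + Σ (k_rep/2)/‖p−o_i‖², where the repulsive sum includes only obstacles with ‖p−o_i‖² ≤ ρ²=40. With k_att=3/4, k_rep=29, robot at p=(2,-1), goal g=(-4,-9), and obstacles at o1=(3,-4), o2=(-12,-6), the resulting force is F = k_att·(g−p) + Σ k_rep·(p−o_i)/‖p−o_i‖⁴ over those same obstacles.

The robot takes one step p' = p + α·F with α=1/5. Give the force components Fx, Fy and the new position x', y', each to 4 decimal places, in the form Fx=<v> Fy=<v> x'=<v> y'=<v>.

Fx=-4.7900 Fy=-5.1300 x'=1.0420 y'=-2.0260

F_att = 3/4·(g−p) = 3/4·(-6,-8) = (-4.5000,-6.0000)
o1: d²=10 ≤ ρ²=40; F_rep = 29·(-1,3)/10² = (-0.2900,0.8700)
o2: d²=221 > ρ²=40 → inactive
F = F_att + ΣF_rep = (-4.7900,-5.1300)
p' = p + 1/5·F = (1.0420,-2.0260)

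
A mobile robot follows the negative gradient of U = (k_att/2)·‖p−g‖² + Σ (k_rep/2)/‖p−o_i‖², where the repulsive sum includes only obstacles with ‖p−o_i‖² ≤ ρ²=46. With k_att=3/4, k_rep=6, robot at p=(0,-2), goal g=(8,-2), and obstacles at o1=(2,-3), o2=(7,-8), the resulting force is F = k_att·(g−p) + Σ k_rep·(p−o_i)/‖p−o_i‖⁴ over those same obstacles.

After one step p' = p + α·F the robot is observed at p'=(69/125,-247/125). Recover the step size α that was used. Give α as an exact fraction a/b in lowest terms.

α = 1/10

F_att = 3/4·(g−p) = 3/4·(8,0) = (6.0000,0.0000)
o1: d²=5 ≤ ρ²=46; F_rep = 6·(-2,1)/5² = (-0.4800,0.2400)
o2: d²=85 > ρ²=46 → inactive
F = F_att + ΣF_rep = (5.5200,0.2400)
Δp = p'−p = (0.5520,0.0240); α = Δx/Fx = (69/125) / (138/25) = 1/10
check: Δy/Fy = (3/125) / (6/25) = 1/10 ✓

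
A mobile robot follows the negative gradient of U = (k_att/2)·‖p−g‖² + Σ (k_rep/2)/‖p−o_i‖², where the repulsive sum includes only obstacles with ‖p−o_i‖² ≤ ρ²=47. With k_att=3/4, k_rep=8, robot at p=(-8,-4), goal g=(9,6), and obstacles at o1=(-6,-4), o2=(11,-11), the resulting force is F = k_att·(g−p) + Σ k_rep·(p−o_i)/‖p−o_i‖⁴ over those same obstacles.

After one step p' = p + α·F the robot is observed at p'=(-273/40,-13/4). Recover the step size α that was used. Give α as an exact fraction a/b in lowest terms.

F_att = 3/4·(g−p) = 3/4·(17,10) = (12.7500,7.5000)
o1: d²=4 ≤ ρ²=47; F_rep = 8·(-2,0)/4² = (-1.0000,0.0000)
o2: d²=410 > ρ²=47 → inactive
F = F_att + ΣF_rep = (11.7500,7.5000)
Δp = p'−p = (1.1750,0.7500); α = Δx/Fx = (47/40) / (47/4) = 1/10
check: Δy/Fy = (3/4) / (15/2) = 1/10 ✓

α = 1/10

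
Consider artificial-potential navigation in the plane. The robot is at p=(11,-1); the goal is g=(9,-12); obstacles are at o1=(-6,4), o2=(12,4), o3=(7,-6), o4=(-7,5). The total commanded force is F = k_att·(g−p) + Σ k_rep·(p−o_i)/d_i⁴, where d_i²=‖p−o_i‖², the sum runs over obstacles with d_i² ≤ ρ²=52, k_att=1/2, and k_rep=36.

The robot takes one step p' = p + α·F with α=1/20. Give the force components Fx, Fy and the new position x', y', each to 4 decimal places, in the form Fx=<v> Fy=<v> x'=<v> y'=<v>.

F_att = 1/2·(g−p) = 1/2·(-2,-11) = (-1.0000,-5.5000)
o1: d²=314 > ρ²=52 → inactive
o2: d²=26 ≤ ρ²=52; F_rep = 36·(-1,-5)/26² = (-0.0533,-0.2663)
o3: d²=41 ≤ ρ²=52; F_rep = 36·(4,5)/41² = (0.0857,0.1071)
o4: d²=360 > ρ²=52 → inactive
F = F_att + ΣF_rep = (-0.9676,-5.6592)
p' = p + 1/20·F = (10.9516,-1.2830)

Fx=-0.9676 Fy=-5.6592 x'=10.9516 y'=-1.2830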